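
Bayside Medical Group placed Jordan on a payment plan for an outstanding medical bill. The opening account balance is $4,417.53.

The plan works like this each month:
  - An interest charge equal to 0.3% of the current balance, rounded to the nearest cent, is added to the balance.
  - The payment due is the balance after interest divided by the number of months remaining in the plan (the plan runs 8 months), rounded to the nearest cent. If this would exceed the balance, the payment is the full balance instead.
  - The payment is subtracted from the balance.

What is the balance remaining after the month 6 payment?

Month 1: $4,417.53 +$13.25 interest = $4,430.78; pay $553.85 → $3,876.93
Month 2: $3,876.93 +$11.63 interest = $3,888.56; pay $555.51 → $3,333.05
Month 3: $3,333.05 +$10.00 interest = $3,343.05; pay $557.18 → $2,785.87
Month 4: $2,785.87 +$8.36 interest = $2,794.23; pay $558.85 → $2,235.38
Month 5: $2,235.38 +$6.71 interest = $2,242.09; pay $560.52 → $1,681.57
Month 6: $1,681.57 +$5.04 interest = $1,686.61; pay $562.20 → $1,124.41

$1,124.41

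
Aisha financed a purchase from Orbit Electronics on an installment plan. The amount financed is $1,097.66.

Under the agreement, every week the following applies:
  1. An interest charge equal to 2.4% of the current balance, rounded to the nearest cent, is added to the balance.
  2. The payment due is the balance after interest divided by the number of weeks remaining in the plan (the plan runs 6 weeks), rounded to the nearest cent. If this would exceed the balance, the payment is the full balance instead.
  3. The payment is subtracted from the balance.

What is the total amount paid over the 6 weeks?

$1,193.63

Week 1: opening $1,097.66; interest $26.34 → $1,124.00; payment $187.33; balance $936.67
Week 2: opening $936.67; interest $22.48 → $959.15; payment $191.83; balance $767.32
Week 3: opening $767.32; interest $18.42 → $785.74; payment $196.44; balance $589.30
Week 4: opening $589.30; interest $14.14 → $603.44; payment $201.15; balance $402.29
Week 5: opening $402.29; interest $9.65 → $411.94; payment $205.97; balance $205.97
Week 6: opening $205.97; interest $4.94 → $210.91; payment $210.91; balance $0.00
Total paid: $1,193.63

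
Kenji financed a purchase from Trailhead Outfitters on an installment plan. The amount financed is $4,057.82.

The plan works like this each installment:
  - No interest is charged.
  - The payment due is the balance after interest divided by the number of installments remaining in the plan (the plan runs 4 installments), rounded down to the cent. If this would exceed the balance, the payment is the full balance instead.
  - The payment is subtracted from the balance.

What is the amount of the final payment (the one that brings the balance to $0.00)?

Installment 1: $4,057.82 − $1,014.45 → $3,043.37
Installment 2: $3,043.37 − $1,014.45 → $2,028.92
Installment 3: $2,028.92 − $1,014.46 → $1,014.46
Installment 4: $1,014.46 − $1,014.46 → $0.00

$1,014.46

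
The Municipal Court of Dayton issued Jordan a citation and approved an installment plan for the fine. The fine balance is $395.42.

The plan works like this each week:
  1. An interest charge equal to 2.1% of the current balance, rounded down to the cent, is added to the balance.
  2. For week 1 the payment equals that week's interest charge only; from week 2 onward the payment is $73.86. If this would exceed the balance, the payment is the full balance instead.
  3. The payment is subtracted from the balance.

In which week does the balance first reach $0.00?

7

Week 1: opening $395.42; interest $8.30 → $403.72; payment $8.30; balance $395.42
Week 2: opening $395.42; interest $8.30 → $403.72; payment $73.86; balance $329.86
Week 3: opening $329.86; interest $6.92 → $336.78; payment $73.86; balance $262.92
Week 4: opening $262.92; interest $5.52 → $268.44; payment $73.86; balance $194.58
Week 5: opening $194.58; interest $4.08 → $198.66; payment $73.86; balance $124.80
Week 6: opening $124.80; interest $2.62 → $127.42; payment $73.86; balance $53.56
Week 7: opening $53.56; interest $1.12 → $54.68; payment $54.68; balance $0.00
Balance reaches $0.00 in week 7.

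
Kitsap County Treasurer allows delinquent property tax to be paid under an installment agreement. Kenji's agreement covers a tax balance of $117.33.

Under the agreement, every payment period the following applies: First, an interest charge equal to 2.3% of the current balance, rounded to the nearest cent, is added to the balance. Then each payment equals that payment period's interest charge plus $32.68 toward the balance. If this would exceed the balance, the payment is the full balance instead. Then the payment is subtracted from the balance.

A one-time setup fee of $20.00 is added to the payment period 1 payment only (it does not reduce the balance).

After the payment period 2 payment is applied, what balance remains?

Payment period 1: $117.33 +$2.70 interest = $120.03; pay $35.38 (+ $20.00 fee) → $84.65
Payment period 2: $84.65 +$1.95 interest = $86.60; pay $34.63 → $51.97

$51.97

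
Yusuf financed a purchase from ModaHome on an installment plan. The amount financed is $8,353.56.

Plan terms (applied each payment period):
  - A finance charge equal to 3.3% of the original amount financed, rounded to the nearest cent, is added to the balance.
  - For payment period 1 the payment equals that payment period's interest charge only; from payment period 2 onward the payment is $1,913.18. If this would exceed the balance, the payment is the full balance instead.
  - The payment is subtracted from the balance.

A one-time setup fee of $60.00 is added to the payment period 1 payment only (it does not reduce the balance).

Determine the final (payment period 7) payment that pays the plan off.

# | Opening | Interest | Payment | Fee | End bal
1 | $8,353.56 | $275.67 | $275.67 | $60.00 | $8,353.56
2 | $8,353.56 | $275.67 | $1,913.18 | — | $6,716.05
3 | $6,716.05 | $275.67 | $1,913.18 | — | $5,078.54
4 | $5,078.54 | $275.67 | $1,913.18 | — | $3,441.03
5 | $3,441.03 | $275.67 | $1,913.18 | — | $1,803.52
6 | $1,803.52 | $275.67 | $1,913.18 | — | $166.01
7 | $166.01 | $275.67 | $441.68 | — | $0.00

$441.68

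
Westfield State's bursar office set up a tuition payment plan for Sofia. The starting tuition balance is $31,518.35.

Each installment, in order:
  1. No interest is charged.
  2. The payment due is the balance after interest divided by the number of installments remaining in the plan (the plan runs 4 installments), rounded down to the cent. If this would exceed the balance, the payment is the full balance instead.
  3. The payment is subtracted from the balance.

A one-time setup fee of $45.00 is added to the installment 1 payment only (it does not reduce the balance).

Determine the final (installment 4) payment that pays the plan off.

$7,879.59

Installment 1: opening $31,518.35; payment $7,879.58 (+ $45.00 fee); balance $23,638.77
Installment 2: opening $23,638.77; payment $7,879.59; balance $15,759.18
Installment 3: opening $15,759.18; payment $7,879.59; balance $7,879.59
Installment 4: opening $7,879.59; payment $7,879.59; balance $0.00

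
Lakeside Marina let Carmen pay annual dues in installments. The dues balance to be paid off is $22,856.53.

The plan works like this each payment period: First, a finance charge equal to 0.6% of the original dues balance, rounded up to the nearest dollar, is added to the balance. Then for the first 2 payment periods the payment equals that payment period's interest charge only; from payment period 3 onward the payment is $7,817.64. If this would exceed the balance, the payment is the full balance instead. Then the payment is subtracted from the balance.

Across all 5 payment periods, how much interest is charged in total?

$690.00

Payment period 1: $22,856.53 +$138.00 interest = $22,994.53; pay $138.00 → $22,856.53
Payment period 2: $22,856.53 +$138.00 interest = $22,994.53; pay $138.00 → $22,856.53
Payment period 3: $22,856.53 +$138.00 interest = $22,994.53; pay $7,817.64 → $15,176.89
Payment period 4: $15,176.89 +$138.00 interest = $15,314.89; pay $7,817.64 → $7,497.25
Payment period 5: $7,497.25 +$138.00 interest = $7,635.25; pay $7,635.25 → $0.00
Total interest: $138.00 + $138.00 + $138.00 + $138.00 + $138.00 = $690.00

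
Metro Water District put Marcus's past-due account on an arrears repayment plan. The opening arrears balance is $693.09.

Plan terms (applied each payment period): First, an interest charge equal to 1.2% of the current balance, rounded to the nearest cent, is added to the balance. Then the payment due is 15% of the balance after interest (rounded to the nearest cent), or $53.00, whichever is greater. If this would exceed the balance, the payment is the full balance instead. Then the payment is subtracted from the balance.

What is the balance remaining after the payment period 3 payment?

$441.15

Payment period 1: $693.09 +$8.32 interest = $701.41; pay $105.21 → $596.20
Payment period 2: $596.20 +$7.15 interest = $603.35; pay $90.50 → $512.85
Payment period 3: $512.85 +$6.15 interest = $519.00; pay $77.85 → $441.15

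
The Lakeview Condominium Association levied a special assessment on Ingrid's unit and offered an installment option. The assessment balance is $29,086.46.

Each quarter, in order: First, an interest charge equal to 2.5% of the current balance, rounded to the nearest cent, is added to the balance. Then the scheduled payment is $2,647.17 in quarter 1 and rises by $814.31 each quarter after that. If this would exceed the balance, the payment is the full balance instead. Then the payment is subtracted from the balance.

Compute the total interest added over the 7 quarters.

$3,308.45

Quarter 1: opening $29,086.46; interest $727.16 → $29,813.62; payment $2,647.17; balance $27,166.45
Quarter 2: opening $27,166.45; interest $679.16 → $27,845.61; payment $3,461.48; balance $24,384.13
Quarter 3: opening $24,384.13; interest $609.60 → $24,993.73; payment $4,275.79; balance $20,717.94
Quarter 4: opening $20,717.94; interest $517.95 → $21,235.89; payment $5,090.10; balance $16,145.79
Quarter 5: opening $16,145.79; interest $403.64 → $16,549.43; payment $5,904.41; balance $10,645.02
Quarter 6: opening $10,645.02; interest $266.13 → $10,911.15; payment $6,718.72; balance $4,192.43
Quarter 7: opening $4,192.43; interest $104.81 → $4,297.24; payment $4,297.24; balance $0.00
Total interest: $727.16 + $679.16 + $609.60 + $517.95 + $403.64 + $266.13 + $104.81 = $3,308.45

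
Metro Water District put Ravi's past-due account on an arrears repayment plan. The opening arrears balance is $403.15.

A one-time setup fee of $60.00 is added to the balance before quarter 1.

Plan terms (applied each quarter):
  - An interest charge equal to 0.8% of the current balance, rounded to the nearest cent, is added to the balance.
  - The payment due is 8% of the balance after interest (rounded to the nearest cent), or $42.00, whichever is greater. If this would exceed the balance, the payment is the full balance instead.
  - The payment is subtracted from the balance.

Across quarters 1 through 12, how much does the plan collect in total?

# | Opening | Interest | Payment | End bal
1 | $463.15 | $3.71 | $42.00 | $424.86
2 | $424.86 | $3.40 | $42.00 | $386.26
3 | $386.26 | $3.09 | $42.00 | $347.35
4 | $347.35 | $2.78 | $42.00 | $308.13
5 | $308.13 | $2.47 | $42.00 | $268.60
6 | $268.60 | $2.15 | $42.00 | $228.75
7 | $228.75 | $1.83 | $42.00 | $188.58
8 | $188.58 | $1.51 | $42.00 | $148.09
9 | $148.09 | $1.18 | $42.00 | $107.27
10 | $107.27 | $0.86 | $42.00 | $66.13
11 | $66.13 | $0.53 | $42.00 | $24.66
12 | $24.66 | $0.20 | $24.86 | $0.00
Total paid: $486.86

$486.86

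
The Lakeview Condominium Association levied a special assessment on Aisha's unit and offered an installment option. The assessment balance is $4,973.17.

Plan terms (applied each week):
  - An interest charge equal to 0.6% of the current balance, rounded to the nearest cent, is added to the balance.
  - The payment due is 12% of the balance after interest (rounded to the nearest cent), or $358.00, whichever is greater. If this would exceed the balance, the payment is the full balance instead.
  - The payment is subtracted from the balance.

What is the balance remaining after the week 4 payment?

$3,054.61

Week 1: $4,973.17 +$29.84 interest = $5,003.01; pay $600.36 → $4,402.65
Week 2: $4,402.65 +$26.42 interest = $4,429.07; pay $531.49 → $3,897.58
Week 3: $3,897.58 +$23.39 interest = $3,920.97; pay $470.52 → $3,450.45
Week 4: $3,450.45 +$20.70 interest = $3,471.15; pay $416.54 → $3,054.61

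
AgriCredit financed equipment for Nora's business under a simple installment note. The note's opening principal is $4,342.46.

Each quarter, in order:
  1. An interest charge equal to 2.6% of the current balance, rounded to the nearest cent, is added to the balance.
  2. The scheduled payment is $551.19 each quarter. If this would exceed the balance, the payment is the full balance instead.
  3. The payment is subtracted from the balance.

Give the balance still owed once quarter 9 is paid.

# | Opening | Interest | Payment | End bal
1 | $4,342.46 | $112.90 | $551.19 | $3,904.17
2 | $3,904.17 | $101.51 | $551.19 | $3,454.49
3 | $3,454.49 | $89.82 | $551.19 | $2,993.12
4 | $2,993.12 | $77.82 | $551.19 | $2,519.75
5 | $2,519.75 | $65.51 | $551.19 | $2,034.07
6 | $2,034.07 | $52.89 | $551.19 | $1,535.77
7 | $1,535.77 | $39.93 | $551.19 | $1,024.51
8 | $1,024.51 | $26.64 | $551.19 | $499.96
9 | $499.96 | $13.00 | $512.96 | $0.00

$0.00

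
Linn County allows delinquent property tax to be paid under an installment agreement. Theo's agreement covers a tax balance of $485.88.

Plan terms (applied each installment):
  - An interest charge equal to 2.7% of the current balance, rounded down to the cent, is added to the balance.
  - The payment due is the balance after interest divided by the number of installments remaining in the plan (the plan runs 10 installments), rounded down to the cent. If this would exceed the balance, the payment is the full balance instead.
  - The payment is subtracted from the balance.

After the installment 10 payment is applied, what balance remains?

$0.00

# | Opening | Interest | Payment | End bal
1 | $485.88 | $13.11 | $49.89 | $449.10
2 | $449.10 | $12.12 | $51.24 | $409.98
3 | $409.98 | $11.06 | $52.63 | $368.41
4 | $368.41 | $9.94 | $54.05 | $324.30
5 | $324.30 | $8.75 | $55.50 | $277.55
6 | $277.55 | $7.49 | $57.00 | $228.04
7 | $228.04 | $6.15 | $58.54 | $175.65
8 | $175.65 | $4.74 | $60.13 | $120.26
9 | $120.26 | $3.24 | $61.75 | $61.75
10 | $61.75 | $1.66 | $63.41 | $0.00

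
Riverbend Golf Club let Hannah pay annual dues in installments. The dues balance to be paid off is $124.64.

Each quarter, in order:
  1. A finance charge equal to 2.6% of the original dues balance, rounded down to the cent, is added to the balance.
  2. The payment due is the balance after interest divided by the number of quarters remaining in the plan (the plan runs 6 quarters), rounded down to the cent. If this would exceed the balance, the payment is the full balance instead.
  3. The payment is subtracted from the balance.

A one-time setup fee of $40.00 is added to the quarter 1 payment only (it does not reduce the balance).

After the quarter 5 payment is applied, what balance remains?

Quarter 1: $124.64 +$3.24 interest = $127.88; pay $21.31 (+ $40.00 fee) → $106.57
Quarter 2: $106.57 +$3.24 interest = $109.81; pay $21.96 → $87.85
Quarter 3: $87.85 +$3.24 interest = $91.09; pay $22.77 → $68.32
Quarter 4: $68.32 +$3.24 interest = $71.56; pay $23.85 → $47.71
Quarter 5: $47.71 +$3.24 interest = $50.95; pay $25.47 → $25.48

$25.48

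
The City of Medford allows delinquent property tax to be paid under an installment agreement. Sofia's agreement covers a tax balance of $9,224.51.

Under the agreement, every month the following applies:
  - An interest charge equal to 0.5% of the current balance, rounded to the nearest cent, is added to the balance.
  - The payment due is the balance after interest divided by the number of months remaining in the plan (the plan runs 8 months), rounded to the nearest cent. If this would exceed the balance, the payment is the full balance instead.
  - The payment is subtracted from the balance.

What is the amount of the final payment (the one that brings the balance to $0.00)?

$1,200.00

Month 1: opening $9,224.51; interest $46.12 → $9,270.63; payment $1,158.83; balance $8,111.80
Month 2: opening $8,111.80; interest $40.56 → $8,152.36; payment $1,164.62; balance $6,987.74
Month 3: opening $6,987.74; interest $34.94 → $7,022.68; payment $1,170.45; balance $5,852.23
Month 4: opening $5,852.23; interest $29.26 → $5,881.49; payment $1,176.30; balance $4,705.19
Month 5: opening $4,705.19; interest $23.53 → $4,728.72; payment $1,182.18; balance $3,546.54
Month 6: opening $3,546.54; interest $17.73 → $3,564.27; payment $1,188.09; balance $2,376.18
Month 7: opening $2,376.18; interest $11.88 → $2,388.06; payment $1,194.03; balance $1,194.03
Month 8: opening $1,194.03; interest $5.97 → $1,200.00; payment $1,200.00; balance $0.00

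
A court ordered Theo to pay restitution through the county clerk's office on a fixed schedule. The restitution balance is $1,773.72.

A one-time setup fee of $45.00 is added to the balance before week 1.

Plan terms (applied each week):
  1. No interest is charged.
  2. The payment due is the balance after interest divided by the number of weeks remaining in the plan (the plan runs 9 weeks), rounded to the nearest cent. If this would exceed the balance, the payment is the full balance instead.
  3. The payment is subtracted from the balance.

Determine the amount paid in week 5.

$202.08

# | Opening | Payment | End bal
1 | $1,818.72 | $202.08 | $1,616.64
2 | $1,616.64 | $202.08 | $1,414.56
3 | $1,414.56 | $202.08 | $1,212.48
4 | $1,212.48 | $202.08 | $1,010.40
5 | $1,010.40 | $202.08 | $808.32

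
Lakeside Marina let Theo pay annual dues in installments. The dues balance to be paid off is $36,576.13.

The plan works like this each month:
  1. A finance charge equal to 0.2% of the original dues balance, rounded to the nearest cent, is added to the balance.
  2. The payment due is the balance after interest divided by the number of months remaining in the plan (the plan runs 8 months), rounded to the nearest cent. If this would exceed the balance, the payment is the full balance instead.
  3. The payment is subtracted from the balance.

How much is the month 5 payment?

$4,636.72

Month 1: $36,576.13 +$73.15 interest = $36,649.28; pay $4,581.16 → $32,068.12
Month 2: $32,068.12 +$73.15 interest = $32,141.27; pay $4,591.61 → $27,549.66
Month 3: $27,549.66 +$73.15 interest = $27,622.81; pay $4,603.80 → $23,019.01
Month 4: $23,019.01 +$73.15 interest = $23,092.16; pay $4,618.43 → $18,473.73
Month 5: $18,473.73 +$73.15 interest = $18,546.88; pay $4,636.72 → $13,910.16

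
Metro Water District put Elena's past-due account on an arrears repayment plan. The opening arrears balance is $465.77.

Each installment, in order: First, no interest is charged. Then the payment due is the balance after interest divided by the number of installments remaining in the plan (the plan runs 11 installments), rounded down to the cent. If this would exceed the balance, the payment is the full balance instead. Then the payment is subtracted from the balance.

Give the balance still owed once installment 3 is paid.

Installment 1: opening $465.77; payment $42.34; balance $423.43
Installment 2: opening $423.43; payment $42.34; balance $381.09
Installment 3: opening $381.09; payment $42.34; balance $338.75

$338.75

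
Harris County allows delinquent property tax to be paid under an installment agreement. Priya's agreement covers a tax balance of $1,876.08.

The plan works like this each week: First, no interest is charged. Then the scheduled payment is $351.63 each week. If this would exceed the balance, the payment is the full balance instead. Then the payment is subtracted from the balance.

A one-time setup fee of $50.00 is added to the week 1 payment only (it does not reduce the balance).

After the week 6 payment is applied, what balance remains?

Week 1: $1,876.08 − $351.63 (+ $50.00 fee) → $1,524.45
Week 2: $1,524.45 − $351.63 → $1,172.82
Week 3: $1,172.82 − $351.63 → $821.19
Week 4: $821.19 − $351.63 → $469.56
Week 5: $469.56 − $351.63 → $117.93
Week 6: $117.93 − $117.93 → $0.00

$0.00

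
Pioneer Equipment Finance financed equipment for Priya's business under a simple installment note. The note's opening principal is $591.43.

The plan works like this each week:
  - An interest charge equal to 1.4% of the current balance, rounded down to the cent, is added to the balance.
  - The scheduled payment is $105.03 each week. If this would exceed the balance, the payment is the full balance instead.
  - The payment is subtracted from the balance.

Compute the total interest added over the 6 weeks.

$28.95

# | Opening | Interest | Payment | End bal
1 | $591.43 | $8.28 | $105.03 | $494.68
2 | $494.68 | $6.92 | $105.03 | $396.57
3 | $396.57 | $5.55 | $105.03 | $297.09
4 | $297.09 | $4.15 | $105.03 | $196.21
5 | $196.21 | $2.74 | $105.03 | $93.92
6 | $93.92 | $1.31 | $95.23 | $0.00
Total interest: $8.28 + $6.92 + $5.55 + $4.15 + $2.74 + $1.31 = $28.95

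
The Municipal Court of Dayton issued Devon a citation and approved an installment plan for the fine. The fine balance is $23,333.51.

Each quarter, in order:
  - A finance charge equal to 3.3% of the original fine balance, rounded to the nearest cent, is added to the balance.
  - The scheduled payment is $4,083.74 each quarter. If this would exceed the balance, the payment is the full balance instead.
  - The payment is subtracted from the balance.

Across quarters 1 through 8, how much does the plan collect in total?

Quarter 1: opening $23,333.51; interest $770.01 → $24,103.52; payment $4,083.74; balance $20,019.78
Quarter 2: opening $20,019.78; interest $770.01 → $20,789.79; payment $4,083.74; balance $16,706.05
Quarter 3: opening $16,706.05; interest $770.01 → $17,476.06; payment $4,083.74; balance $13,392.32
Quarter 4: opening $13,392.32; interest $770.01 → $14,162.33; payment $4,083.74; balance $10,078.59
Quarter 5: opening $10,078.59; interest $770.01 → $10,848.60; payment $4,083.74; balance $6,764.86
Quarter 6: opening $6,764.86; interest $770.01 → $7,534.87; payment $4,083.74; balance $3,451.13
Quarter 7: opening $3,451.13; interest $770.01 → $4,221.14; payment $4,083.74; balance $137.40
Quarter 8: opening $137.40; interest $770.01 → $907.41; payment $907.41; balance $0.00
Total paid: $29,493.59

$29,493.59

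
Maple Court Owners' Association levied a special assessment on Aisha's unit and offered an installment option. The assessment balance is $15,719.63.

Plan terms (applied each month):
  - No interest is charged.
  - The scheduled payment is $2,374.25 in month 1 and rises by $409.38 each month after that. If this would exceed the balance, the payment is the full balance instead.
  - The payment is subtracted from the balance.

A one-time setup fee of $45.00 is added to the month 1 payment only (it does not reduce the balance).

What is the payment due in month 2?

Month 1: $15,719.63 − $2,374.25 (+ $45.00 fee) → $13,345.38
Month 2: $13,345.38 − $2,783.63 → $10,561.75

$2,783.63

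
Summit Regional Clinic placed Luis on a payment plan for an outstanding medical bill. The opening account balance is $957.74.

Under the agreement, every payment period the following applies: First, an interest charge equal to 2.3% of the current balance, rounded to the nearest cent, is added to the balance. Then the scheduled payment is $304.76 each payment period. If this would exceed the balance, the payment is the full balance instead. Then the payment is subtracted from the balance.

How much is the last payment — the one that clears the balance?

$91.96

Payment period 1: opening $957.74; interest $22.03 → $979.77; payment $304.76; balance $675.01
Payment period 2: opening $675.01; interest $15.53 → $690.54; payment $304.76; balance $385.78
Payment period 3: opening $385.78; interest $8.87 → $394.65; payment $304.76; balance $89.89
Payment period 4: opening $89.89; interest $2.07 → $91.96; payment $91.96; balance $0.00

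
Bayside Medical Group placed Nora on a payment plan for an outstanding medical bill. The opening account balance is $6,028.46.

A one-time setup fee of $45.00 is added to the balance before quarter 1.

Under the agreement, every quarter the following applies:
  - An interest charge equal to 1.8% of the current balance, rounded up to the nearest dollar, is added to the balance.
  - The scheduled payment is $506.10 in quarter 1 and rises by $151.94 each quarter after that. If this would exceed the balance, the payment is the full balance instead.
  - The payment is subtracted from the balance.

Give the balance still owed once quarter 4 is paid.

Quarter 1: opening $6,073.46; interest $110.00 → $6,183.46; payment $506.10; balance $5,677.36
Quarter 2: opening $5,677.36; interest $103.00 → $5,780.36; payment $658.04; balance $5,122.32
Quarter 3: opening $5,122.32; interest $93.00 → $5,215.32; payment $809.98; balance $4,405.34
Quarter 4: opening $4,405.34; interest $80.00 → $4,485.34; payment $961.92; balance $3,523.42

$3,523.42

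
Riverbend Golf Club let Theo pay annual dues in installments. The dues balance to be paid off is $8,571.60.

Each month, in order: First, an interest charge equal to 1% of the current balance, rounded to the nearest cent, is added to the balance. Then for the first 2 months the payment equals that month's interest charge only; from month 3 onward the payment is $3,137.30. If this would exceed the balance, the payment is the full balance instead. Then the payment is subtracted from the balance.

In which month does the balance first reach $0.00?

Month 1: opening $8,571.60; interest $85.72 → $8,657.32; payment $85.72; balance $8,571.60
Month 2: opening $8,571.60; interest $85.72 → $8,657.32; payment $85.72; balance $8,571.60
Month 3: opening $8,571.60; interest $85.72 → $8,657.32; payment $3,137.30; balance $5,520.02
Month 4: opening $5,520.02; interest $55.20 → $5,575.22; payment $3,137.30; balance $2,437.92
Month 5: opening $2,437.92; interest $24.38 → $2,462.30; payment $2,462.30; balance $0.00
Balance reaches $0.00 in month 5.

5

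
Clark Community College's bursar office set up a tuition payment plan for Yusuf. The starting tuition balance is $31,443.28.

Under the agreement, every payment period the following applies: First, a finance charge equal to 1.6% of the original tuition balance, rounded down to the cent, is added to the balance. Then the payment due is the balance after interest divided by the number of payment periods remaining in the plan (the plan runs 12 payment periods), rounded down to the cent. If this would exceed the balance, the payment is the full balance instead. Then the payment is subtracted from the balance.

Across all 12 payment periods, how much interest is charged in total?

$6,037.08

Payment period 1: opening $31,443.28; interest $503.09 → $31,946.37; payment $2,662.19; balance $29,284.18
Payment period 2: opening $29,284.18; interest $503.09 → $29,787.27; payment $2,707.93; balance $27,079.34
Payment period 3: opening $27,079.34; interest $503.09 → $27,582.43; payment $2,758.24; balance $24,824.19
Payment period 4: opening $24,824.19; interest $503.09 → $25,327.28; payment $2,814.14; balance $22,513.14
Payment period 5: opening $22,513.14; interest $503.09 → $23,016.23; payment $2,877.02; balance $20,139.21
Payment period 6: opening $20,139.21; interest $503.09 → $20,642.30; payment $2,948.90; balance $17,693.40
Payment period 7: opening $17,693.40; interest $503.09 → $18,196.49; payment $3,032.74; balance $15,163.75
Payment period 8: opening $15,163.75; interest $503.09 → $15,666.84; payment $3,133.36; balance $12,533.48
Payment period 9: opening $12,533.48; interest $503.09 → $13,036.57; payment $3,259.14; balance $9,777.43
Payment period 10: opening $9,777.43; interest $503.09 → $10,280.52; payment $3,426.84; balance $6,853.68
Payment period 11: opening $6,853.68; interest $503.09 → $7,356.77; payment $3,678.38; balance $3,678.39
Payment period 12: opening $3,678.39; interest $503.09 → $4,181.48; payment $4,181.48; balance $0.00
Total interest: $503.09 + $503.09 + $503.09 + $503.09 + $503.09 + $503.09 + $503.09 + $503.09 + $503.09 + $503.09 + $503.09 + $503.09 = $6,037.08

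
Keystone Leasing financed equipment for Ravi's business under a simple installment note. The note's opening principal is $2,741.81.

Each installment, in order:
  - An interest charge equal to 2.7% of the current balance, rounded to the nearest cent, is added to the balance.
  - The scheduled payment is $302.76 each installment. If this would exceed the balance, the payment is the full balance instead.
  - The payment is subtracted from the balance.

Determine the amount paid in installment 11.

$159.81

# | Opening | Interest | Payment | End bal
1 | $2,741.81 | $74.03 | $302.76 | $2,513.08
2 | $2,513.08 | $67.85 | $302.76 | $2,278.17
3 | $2,278.17 | $61.51 | $302.76 | $2,036.92
4 | $2,036.92 | $55.00 | $302.76 | $1,789.16
5 | $1,789.16 | $48.31 | $302.76 | $1,534.71
6 | $1,534.71 | $41.44 | $302.76 | $1,273.39
7 | $1,273.39 | $34.38 | $302.76 | $1,005.01
8 | $1,005.01 | $27.14 | $302.76 | $729.39
9 | $729.39 | $19.69 | $302.76 | $446.32
10 | $446.32 | $12.05 | $302.76 | $155.61
11 | $155.61 | $4.20 | $159.81 | $0.00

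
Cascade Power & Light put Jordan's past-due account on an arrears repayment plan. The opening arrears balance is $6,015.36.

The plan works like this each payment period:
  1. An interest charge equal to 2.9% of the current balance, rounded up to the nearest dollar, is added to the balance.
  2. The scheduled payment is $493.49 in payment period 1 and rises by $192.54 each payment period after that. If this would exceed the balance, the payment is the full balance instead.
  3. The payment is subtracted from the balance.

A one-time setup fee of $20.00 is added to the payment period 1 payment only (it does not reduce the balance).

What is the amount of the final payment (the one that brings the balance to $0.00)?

Payment period 1: opening $6,015.36; interest $175.00 → $6,190.36; payment $493.49 (+ $20.00 fee); balance $5,696.87
Payment period 2: opening $5,696.87; interest $166.00 → $5,862.87; payment $686.03; balance $5,176.84
Payment period 3: opening $5,176.84; interest $151.00 → $5,327.84; payment $878.57; balance $4,449.27
Payment period 4: opening $4,449.27; interest $130.00 → $4,579.27; payment $1,071.11; balance $3,508.16
Payment period 5: opening $3,508.16; interest $102.00 → $3,610.16; payment $1,263.65; balance $2,346.51
Payment period 6: opening $2,346.51; interest $69.00 → $2,415.51; payment $1,456.19; balance $959.32
Payment period 7: opening $959.32; interest $28.00 → $987.32; payment $987.32; balance $0.00

$987.32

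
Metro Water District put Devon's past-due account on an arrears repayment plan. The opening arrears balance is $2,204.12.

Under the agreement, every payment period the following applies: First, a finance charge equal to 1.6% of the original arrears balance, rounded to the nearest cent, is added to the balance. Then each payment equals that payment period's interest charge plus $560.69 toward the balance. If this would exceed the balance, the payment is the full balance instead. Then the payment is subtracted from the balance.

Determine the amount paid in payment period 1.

$595.96

Payment period 1: opening $2,204.12; interest $35.27 → $2,239.39; payment $595.96; balance $1,643.43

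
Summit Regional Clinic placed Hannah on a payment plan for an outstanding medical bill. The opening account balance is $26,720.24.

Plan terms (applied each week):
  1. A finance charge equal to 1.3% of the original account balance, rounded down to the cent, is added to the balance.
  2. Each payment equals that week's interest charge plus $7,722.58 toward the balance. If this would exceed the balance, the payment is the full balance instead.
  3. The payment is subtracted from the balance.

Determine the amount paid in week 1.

$8,069.94

Week 1: $26,720.24 +$347.36 interest = $27,067.60; pay $8,069.94 → $18,997.66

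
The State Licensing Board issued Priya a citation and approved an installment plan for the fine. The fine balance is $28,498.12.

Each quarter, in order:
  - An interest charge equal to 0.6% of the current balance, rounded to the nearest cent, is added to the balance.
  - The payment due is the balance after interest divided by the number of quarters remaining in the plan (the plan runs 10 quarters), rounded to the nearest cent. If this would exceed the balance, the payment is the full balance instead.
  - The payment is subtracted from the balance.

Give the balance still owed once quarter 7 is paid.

$8,915.03

Quarter 1: $28,498.12 +$170.99 interest = $28,669.11; pay $2,866.91 → $25,802.20
Quarter 2: $25,802.20 +$154.81 interest = $25,957.01; pay $2,884.11 → $23,072.90
Quarter 3: $23,072.90 +$138.44 interest = $23,211.34; pay $2,901.42 → $20,309.92
Quarter 4: $20,309.92 +$121.86 interest = $20,431.78; pay $2,918.83 → $17,512.95
Quarter 5: $17,512.95 +$105.08 interest = $17,618.03; pay $2,936.34 → $14,681.69
Quarter 6: $14,681.69 +$88.09 interest = $14,769.78; pay $2,953.96 → $11,815.82
Quarter 7: $11,815.82 +$70.89 interest = $11,886.71; pay $2,971.68 → $8,915.03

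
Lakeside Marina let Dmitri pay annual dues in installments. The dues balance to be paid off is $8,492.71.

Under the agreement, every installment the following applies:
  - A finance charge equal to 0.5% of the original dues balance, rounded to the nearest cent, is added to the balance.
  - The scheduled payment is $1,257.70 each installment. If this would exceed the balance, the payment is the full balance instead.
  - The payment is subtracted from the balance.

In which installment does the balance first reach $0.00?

# | Opening | Interest | Payment | End bal
1 | $8,492.71 | $42.46 | $1,257.70 | $7,277.47
2 | $7,277.47 | $42.46 | $1,257.70 | $6,062.23
3 | $6,062.23 | $42.46 | $1,257.70 | $4,846.99
4 | $4,846.99 | $42.46 | $1,257.70 | $3,631.75
5 | $3,631.75 | $42.46 | $1,257.70 | $2,416.51
6 | $2,416.51 | $42.46 | $1,257.70 | $1,201.27
7 | $1,201.27 | $42.46 | $1,243.73 | $0.00
Balance reaches $0.00 in installment 7.

7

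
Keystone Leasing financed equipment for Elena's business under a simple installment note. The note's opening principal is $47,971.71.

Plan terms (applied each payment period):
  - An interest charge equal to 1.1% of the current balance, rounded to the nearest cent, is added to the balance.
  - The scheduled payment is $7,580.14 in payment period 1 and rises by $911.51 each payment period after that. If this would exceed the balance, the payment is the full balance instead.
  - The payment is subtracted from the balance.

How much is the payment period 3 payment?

$9,403.16

Payment period 1: $47,971.71 +$527.69 interest = $48,499.40; pay $7,580.14 → $40,919.26
Payment period 2: $40,919.26 +$450.11 interest = $41,369.37; pay $8,491.65 → $32,877.72
Payment period 3: $32,877.72 +$361.65 interest = $33,239.37; pay $9,403.16 → $23,836.21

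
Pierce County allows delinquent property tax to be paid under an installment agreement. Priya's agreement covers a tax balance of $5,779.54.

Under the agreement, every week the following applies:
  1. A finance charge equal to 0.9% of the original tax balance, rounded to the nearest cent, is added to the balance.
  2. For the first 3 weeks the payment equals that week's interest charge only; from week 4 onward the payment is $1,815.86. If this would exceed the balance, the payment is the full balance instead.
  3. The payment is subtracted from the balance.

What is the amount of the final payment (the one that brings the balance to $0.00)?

# | Opening | Interest | Payment | End bal
1 | $5,779.54 | $52.02 | $52.02 | $5,779.54
2 | $5,779.54 | $52.02 | $52.02 | $5,779.54
3 | $5,779.54 | $52.02 | $52.02 | $5,779.54
4 | $5,779.54 | $52.02 | $1,815.86 | $4,015.70
5 | $4,015.70 | $52.02 | $1,815.86 | $2,251.86
6 | $2,251.86 | $52.02 | $1,815.86 | $488.02
7 | $488.02 | $52.02 | $540.04 | $0.00

$540.04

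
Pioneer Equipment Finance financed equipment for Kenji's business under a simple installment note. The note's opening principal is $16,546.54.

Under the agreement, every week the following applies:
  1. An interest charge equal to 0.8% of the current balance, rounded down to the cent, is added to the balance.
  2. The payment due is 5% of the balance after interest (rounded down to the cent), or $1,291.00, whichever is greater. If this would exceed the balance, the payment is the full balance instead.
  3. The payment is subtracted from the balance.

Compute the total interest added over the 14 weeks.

Week 1: opening $16,546.54; interest $132.37 → $16,678.91; payment $1,291.00; balance $15,387.91
Week 2: opening $15,387.91; interest $123.10 → $15,511.01; payment $1,291.00; balance $14,220.01
Week 3: opening $14,220.01; interest $113.76 → $14,333.77; payment $1,291.00; balance $13,042.77
Week 4: opening $13,042.77; interest $104.34 → $13,147.11; payment $1,291.00; balance $11,856.11
Week 5: opening $11,856.11; interest $94.84 → $11,950.95; payment $1,291.00; balance $10,659.95
Week 6: opening $10,659.95; interest $85.27 → $10,745.22; payment $1,291.00; balance $9,454.22
Week 7: opening $9,454.22; interest $75.63 → $9,529.85; payment $1,291.00; balance $8,238.85
Week 8: opening $8,238.85; interest $65.91 → $8,304.76; payment $1,291.00; balance $7,013.76
Week 9: opening $7,013.76; interest $56.11 → $7,069.87; payment $1,291.00; balance $5,778.87
Week 10: opening $5,778.87; interest $46.23 → $5,825.10; payment $1,291.00; balance $4,534.10
Week 11: opening $4,534.10; interest $36.27 → $4,570.37; payment $1,291.00; balance $3,279.37
Week 12: opening $3,279.37; interest $26.23 → $3,305.60; payment $1,291.00; balance $2,014.60
Week 13: opening $2,014.60; interest $16.11 → $2,030.71; payment $1,291.00; balance $739.71
Week 14: opening $739.71; interest $5.91 → $745.62; payment $745.62; balance $0.00
Total interest: $132.37 + $123.10 + $113.76 + $104.34 + $94.84 + $85.27 + $75.63 + $65.91 + $56.11 + $46.23 + $36.27 + $26.23 + $16.11 + $5.91 = $982.08

$982.08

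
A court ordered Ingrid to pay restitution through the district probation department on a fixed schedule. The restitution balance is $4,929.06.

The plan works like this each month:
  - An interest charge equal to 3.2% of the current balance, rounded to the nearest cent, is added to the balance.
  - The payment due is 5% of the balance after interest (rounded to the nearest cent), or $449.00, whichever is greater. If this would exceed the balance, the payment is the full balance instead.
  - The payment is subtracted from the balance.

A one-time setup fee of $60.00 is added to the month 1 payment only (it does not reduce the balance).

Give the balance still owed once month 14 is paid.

Month 1: opening $4,929.06; interest $157.73 → $5,086.79; payment $449.00 (+ $60.00 fee); balance $4,637.79
Month 2: opening $4,637.79; interest $148.41 → $4,786.20; payment $449.00; balance $4,337.20
Month 3: opening $4,337.20; interest $138.79 → $4,475.99; payment $449.00; balance $4,026.99
Month 4: opening $4,026.99; interest $128.86 → $4,155.85; payment $449.00; balance $3,706.85
Month 5: opening $3,706.85; interest $118.62 → $3,825.47; payment $449.00; balance $3,376.47
Month 6: opening $3,376.47; interest $108.05 → $3,484.52; payment $449.00; balance $3,035.52
Month 7: opening $3,035.52; interest $97.14 → $3,132.66; payment $449.00; balance $2,683.66
Month 8: opening $2,683.66; interest $85.88 → $2,769.54; payment $449.00; balance $2,320.54
Month 9: opening $2,320.54; interest $74.26 → $2,394.80; payment $449.00; balance $1,945.80
Month 10: opening $1,945.80; interest $62.27 → $2,008.07; payment $449.00; balance $1,559.07
Month 11: opening $1,559.07; interest $49.89 → $1,608.96; payment $449.00; balance $1,159.96
Month 12: opening $1,159.96; interest $37.12 → $1,197.08; payment $449.00; balance $748.08
Month 13: opening $748.08; interest $23.94 → $772.02; payment $449.00; balance $323.02
Month 14: opening $323.02; interest $10.34 → $333.36; payment $333.36; balance $0.00

$0.00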